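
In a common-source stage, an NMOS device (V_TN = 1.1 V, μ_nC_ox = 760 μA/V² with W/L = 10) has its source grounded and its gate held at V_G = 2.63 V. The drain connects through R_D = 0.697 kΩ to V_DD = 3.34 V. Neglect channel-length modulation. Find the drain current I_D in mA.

V_GS = V_G = 2.63 V, so V_ov = 2.63 − 1.1 = 1.53 V.
k_n = μ_nC_ox · (W/L) = 7.6 mA/V².
Assume saturation: I_D = ½ k_n V_ov² = 0.5 × 7.6 × 1.53² = 8.9 mA, giving V_DS = V_DD − I_D R_D = 3.34 − 8.9 × 0.697 = -2.86 V.
But -2.86 V < V_ov = 1.53 V, so the device is actually in triode.
In triode I_D = k_n[V_ov V_DS − ½ V_DS²] and I_D = (V_DD − V_DS)/R_D. Equating: 2.65 V_DS² − 9.105 V_DS + 3.34 = 0, giving V_DS = 0.418 V (the root below V_ov).
I_D = (3.34 − 0.418) / 0.697 = 4.19 mA.

I_D = 4.19 mA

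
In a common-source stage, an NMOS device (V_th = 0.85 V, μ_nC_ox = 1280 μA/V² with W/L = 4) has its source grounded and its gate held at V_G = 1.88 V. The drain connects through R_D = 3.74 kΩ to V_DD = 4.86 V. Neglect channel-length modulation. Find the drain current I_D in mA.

V_GS = V_G = 1.88 V, so V_ov = 1.88 − 0.85 = 1.03 V.
k_n = μ_nC_ox · (W/L) = 5.12 mA/V².
Assume saturation: I_D = ½ k_n V_ov² = 0.5 × 5.12 × 1.03² = 2.72 mA, giving V_DS = V_DD − I_D R_D = 4.86 − 2.72 × 3.74 = -5.3 V.
But -5.3 V < V_ov = 1.03 V, so the device is actually in triode.
In triode I_D = k_n[V_ov V_DS − ½ V_DS²] and I_D = (V_DD − V_DS)/R_D. Equating: 9.57 V_DS² − 20.72 V_DS + 4.86 = 0, giving V_DS = 0.268 V (the root below V_ov).
I_D = (4.86 − 0.268) / 3.74 = 1.23 mA.

I_D = 1.23 mA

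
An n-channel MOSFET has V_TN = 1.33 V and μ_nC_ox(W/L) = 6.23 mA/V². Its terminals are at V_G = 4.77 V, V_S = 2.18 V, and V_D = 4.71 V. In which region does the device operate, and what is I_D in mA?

Saturation; I_D = 4.95 mA

V_GS = V_G − V_S = 4.77 − 2.18 = 2.59 V; V_DS = V_D − V_S = 4.71 − 2.18 = 2.53 V.
V_ov = V_GS − V_TN = 2.59 − 1.33 = 1.26 V.
Since V_DS = 2.53 V ≥ V_ov = 1.26 V, the device is in saturation.
I_D = ½ k_n V_ov² = 0.5 × 6.23 × 1.26² = 4.95 mA.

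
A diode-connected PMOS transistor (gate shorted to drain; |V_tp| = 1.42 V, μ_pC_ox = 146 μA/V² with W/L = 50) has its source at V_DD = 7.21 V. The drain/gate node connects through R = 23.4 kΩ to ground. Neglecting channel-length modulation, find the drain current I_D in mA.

I_D = 0.237 mA

With gate tied to drain, V_SG = V_SD ≥ V_SG − |V_tp|, so the device is in saturation.
k_p = μ_pC_ox · (W/L) = 7.3 mA/V².
KCL at the drain: ½ k_p (V_SG − |V_tp|)² = (V_DD − V_SG)/R.
Let x = V_SG − 1.42. Then 85.4 x² + x − 5.79 = 0, giving x = 0.255 V (positive root), so V_SG = 1.67 V.
I_D = (V_DD − V_SG)/R = (7.21 − 1.67) / 23.4 = 0.237 mA.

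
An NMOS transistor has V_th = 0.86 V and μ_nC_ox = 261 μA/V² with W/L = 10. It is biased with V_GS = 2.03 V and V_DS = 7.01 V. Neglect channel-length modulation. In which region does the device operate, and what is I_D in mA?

k_n = μ_nC_ox · (W/L) = 2.61 mA/V².
V_ov = V_GS − V_th = 2.03 − 0.86 = 1.17 V.
Since V_DS = 7.01 V ≥ V_ov = 1.17 V, the device is in saturation.
I_D = ½ k_n V_ov² = 0.5 × 2.61 × 1.17² = 1.79 mA.

Saturation; I_D = 1.79 mA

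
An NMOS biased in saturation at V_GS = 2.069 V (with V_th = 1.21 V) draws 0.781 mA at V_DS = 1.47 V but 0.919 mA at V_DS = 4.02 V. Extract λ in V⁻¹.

With V_GS fixed, I_D ∝ (1 + λ V_DS) in saturation, so I_D2/I_D1 = (1 + λ V_DS2)/(1 + λ V_DS1).
0.919/0.781 = 1.177 = (1 + 4.02 λ)/(1 + 1.47 λ).
Solving: λ (I_D1 V_DS2 − I_D2 V_DS1) = I_D2 − I_D1, so λ = (0.919 − 0.781) / (0.781 × 4.02 − 0.919 × 1.47) = 0.138 / 1.79 = 0.0772 V⁻¹.

λ = 0.0772 V⁻¹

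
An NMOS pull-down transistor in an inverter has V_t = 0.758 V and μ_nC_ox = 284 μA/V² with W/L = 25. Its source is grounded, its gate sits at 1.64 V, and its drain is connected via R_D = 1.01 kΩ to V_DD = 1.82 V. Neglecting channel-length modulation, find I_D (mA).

V_GS = V_G = 1.64 V, so V_ov = 1.64 − 0.758 = 0.882 V.
k_n = μ_nC_ox · (W/L) = 7.1 mA/V².
Assume saturation: I_D = ½ k_n V_ov² = 0.5 × 7.1 × 0.882² = 2.76 mA, giving V_DS = V_DD − I_D R_D = 1.82 − 2.76 × 1.01 = -0.969 V.
But -0.969 V < V_ov = 0.882 V, so the device is actually in triode.
In triode I_D = k_n[V_ov V_DS − ½ V_DS²] and I_D = (V_DD − V_DS)/R_D. Equating: 3.59 V_DS² − 7.325 V_DS + 1.82 = 0, giving V_DS = 0.289 V (the root below V_ov).
I_D = (1.82 − 0.289) / 1.01 = 1.52 mA.

I_D = 1.52 mA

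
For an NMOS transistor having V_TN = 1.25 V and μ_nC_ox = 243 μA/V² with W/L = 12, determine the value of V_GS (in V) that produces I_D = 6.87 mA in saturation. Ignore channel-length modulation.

k_n = μ_nC_ox · (W/L) = 2.916 mA/V².
In saturation I_D = ½ k_n (V_GS − V_TN)², so V_GS − V_TN = √(2 I_D / k_n) = √(2 × 6.87 / 2.916) = 2.17 V.
V_GS = 1.25 + 2.17 = 3.42 V.

V_GS = 3.42 V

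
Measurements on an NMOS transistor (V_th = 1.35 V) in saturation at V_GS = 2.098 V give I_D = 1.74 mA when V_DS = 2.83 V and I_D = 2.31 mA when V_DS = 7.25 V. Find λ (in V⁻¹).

With V_GS fixed, I_D ∝ (1 + λ V_DS) in saturation, so I_D2/I_D1 = (1 + λ V_DS2)/(1 + λ V_DS1).
2.31/1.74 = 1.328 = (1 + 7.25 λ)/(1 + 2.83 λ).
Solving: λ (I_D1 V_DS2 − I_D2 V_DS1) = I_D2 − I_D1, so λ = (2.31 − 1.74) / (1.74 × 7.25 − 2.31 × 2.83) = 0.57 / 6.08 = 0.0938 V⁻¹.

λ = 0.0938 V⁻¹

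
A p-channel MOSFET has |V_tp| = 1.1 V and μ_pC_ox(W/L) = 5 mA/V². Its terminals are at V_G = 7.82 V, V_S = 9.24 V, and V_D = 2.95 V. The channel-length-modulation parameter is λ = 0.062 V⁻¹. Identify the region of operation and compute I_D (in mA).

V_SG = V_S − V_G = 9.24 − 7.82 = 1.42 V; V_SD = V_S − V_D = 9.24 − 2.95 = 6.29 V.
V_ov = V_SG − |V_tp| = 1.42 − 1.1 = 0.32 V.
Since V_SD = 6.29 V ≥ V_ov = 0.32 V, the device is in saturation.
I_D = ½ k_p V_ov² (1 + λ V_SD) = 0.5 × 5 × 0.32² × (1 + 0.062 × 6.29) = 0.356 mA.

Saturation; I_D = 0.356 mA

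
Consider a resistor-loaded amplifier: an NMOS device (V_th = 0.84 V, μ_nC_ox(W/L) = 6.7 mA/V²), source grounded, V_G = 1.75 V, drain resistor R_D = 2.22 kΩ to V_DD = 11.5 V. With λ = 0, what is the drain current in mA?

I_D = 2.77 mA

V_GS = V_G = 1.75 V, so V_ov = 1.75 − 0.84 = 0.91 V.
Assume saturation: I_D = ½ k_n V_ov² = 0.5 × 6.7 × 0.91² = 2.77 mA, giving V_DS = V_DD − I_D R_D = 11.5 − 2.77 × 2.22 = 5.34 V.
V_DS = 5.34 V ≥ V_ov = 0.91 V, confirming saturation.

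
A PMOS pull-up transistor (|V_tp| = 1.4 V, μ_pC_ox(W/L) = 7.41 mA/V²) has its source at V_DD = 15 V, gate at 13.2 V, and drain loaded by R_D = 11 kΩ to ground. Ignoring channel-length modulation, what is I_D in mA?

V_SG = V_DD − V_G = 15 − 13.2 = 1.8 V, so V_ov = 1.8 − 1.4 = 0.4 V.
Assume saturation: I_D = ½ k_p V_ov² = 0.5 × 7.41 × 0.4² = 0.593 mA, giving V_SD = V_DD − I_D R_D = 15 − 0.593 × 11 = 8.48 V.
V_SD = 8.48 V ≥ V_ov = 0.4 V, confirming saturation.

I_D = 0.593 mA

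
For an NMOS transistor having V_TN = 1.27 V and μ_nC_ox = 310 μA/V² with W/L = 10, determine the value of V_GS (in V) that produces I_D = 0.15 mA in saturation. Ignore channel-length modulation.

V_GS = 1.58 V

k_n = μ_nC_ox · (W/L) = 3.1 mA/V².
In saturation I_D = ½ k_n (V_GS − V_TN)², so V_GS − V_TN = √(2 I_D / k_n) = √(2 × 0.15 / 3.1) = 0.311 V.
V_GS = 1.27 + 0.311 = 1.58 V.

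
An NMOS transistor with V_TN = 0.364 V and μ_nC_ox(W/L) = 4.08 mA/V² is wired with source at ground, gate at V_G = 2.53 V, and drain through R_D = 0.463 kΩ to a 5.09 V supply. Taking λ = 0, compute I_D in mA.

I_D = 8.13 mA

V_GS = V_G = 2.53 V, so V_ov = 2.53 − 0.364 = 2.17 V.
Assume saturation: I_D = ½ k_n V_ov² = 0.5 × 4.08 × 2.17² = 9.57 mA, giving V_DS = V_DD − I_D R_D = 5.09 − 9.57 × 0.463 = 0.659 V.
But 0.659 V < V_ov = 2.17 V, so the device is actually in triode.
In triode I_D = k_n[V_ov V_DS − ½ V_DS²] and I_D = (V_DD − V_DS)/R_D. Equating: 0.945 V_DS² − 5.092 V_DS + 5.09 = 0, giving V_DS = 1.33 V (the root below V_ov).
I_D = (5.09 − 1.33) / 0.463 = 8.13 mA.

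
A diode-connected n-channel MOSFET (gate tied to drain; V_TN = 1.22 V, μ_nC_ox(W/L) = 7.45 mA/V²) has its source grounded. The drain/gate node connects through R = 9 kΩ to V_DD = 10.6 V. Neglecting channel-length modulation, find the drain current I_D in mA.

I_D = 0.985 mA

With gate tied to drain, V_GS = V_DS ≥ V_GS − V_TN, so the device is in saturation.
KCL at the drain: ½ k_n (V_GS − V_TN)² = (V_DD − V_GS)/R.
Let x = V_GS − 1.22. Then 33.5 x² + x − 9.38 = 0, giving x = 0.514 V (positive root), so V_GS = 1.73 V.
I_D = (V_DD − V_GS)/R = (10.6 − 1.73) / 9 = 0.985 mA.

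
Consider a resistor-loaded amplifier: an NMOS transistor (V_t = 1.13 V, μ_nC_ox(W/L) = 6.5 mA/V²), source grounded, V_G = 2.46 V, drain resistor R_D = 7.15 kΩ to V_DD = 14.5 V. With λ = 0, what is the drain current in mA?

V_GS = V_G = 2.46 V, so V_ov = 2.46 − 1.13 = 1.33 V.
Assume saturation: I_D = ½ k_n V_ov² = 0.5 × 6.5 × 1.33² = 5.75 mA, giving V_DS = V_DD − I_D R_D = 14.5 − 5.75 × 7.15 = -26.6 V.
But -26.6 V < V_ov = 1.33 V, so the device is actually in triode.
In triode I_D = k_n[V_ov V_DS − ½ V_DS²] and I_D = (V_DD − V_DS)/R_D. Equating: 23.2 V_DS² − 62.81 V_DS + 14.5 = 0, giving V_DS = 0.255 V (the root below V_ov).
I_D = (14.5 − 0.255) / 7.15 = 1.99 mA.

I_D = 1.99 mA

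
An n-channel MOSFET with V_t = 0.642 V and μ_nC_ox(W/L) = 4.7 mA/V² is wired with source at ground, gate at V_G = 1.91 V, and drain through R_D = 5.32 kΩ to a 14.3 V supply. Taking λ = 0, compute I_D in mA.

I_D = 2.58 mA

V_GS = V_G = 1.91 V, so V_ov = 1.91 − 0.642 = 1.27 V.
Assume saturation: I_D = ½ k_n V_ov² = 0.5 × 4.7 × 1.27² = 3.78 mA, giving V_DS = V_DD − I_D R_D = 14.3 − 3.78 × 5.32 = -5.8 V.
But -5.8 V < V_ov = 1.27 V, so the device is actually in triode.
In triode I_D = k_n[V_ov V_DS − ½ V_DS²] and I_D = (V_DD − V_DS)/R_D. Equating: 12.5 V_DS² − 32.71 V_DS + 14.3 = 0, giving V_DS = 0.555 V (the root below V_ov).
I_D = (14.3 − 0.555) / 5.32 = 2.58 mA.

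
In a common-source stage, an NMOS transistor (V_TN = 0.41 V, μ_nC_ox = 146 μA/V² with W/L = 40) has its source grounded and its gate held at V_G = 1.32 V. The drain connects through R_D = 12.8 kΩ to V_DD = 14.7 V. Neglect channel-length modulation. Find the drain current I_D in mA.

V_GS = V_G = 1.32 V, so V_ov = 1.32 − 0.41 = 0.91 V.
k_n = μ_nC_ox · (W/L) = 5.84 mA/V².
Assume saturation: I_D = ½ k_n V_ov² = 0.5 × 5.84 × 0.91² = 2.42 mA, giving V_DS = V_DD − I_D R_D = 14.7 − 2.42 × 12.8 = -16.3 V.
But -16.3 V < V_ov = 0.91 V, so the device is actually in triode.
In triode I_D = k_n[V_ov V_DS − ½ V_DS²] and I_D = (V_DD − V_DS)/R_D. Equating: 37.4 V_DS² − 69.02 V_DS + 14.7 = 0, giving V_DS = 0.246 V (the root below V_ov).
I_D = (14.7 − 0.246) / 12.8 = 1.13 mA.

I_D = 1.13 mA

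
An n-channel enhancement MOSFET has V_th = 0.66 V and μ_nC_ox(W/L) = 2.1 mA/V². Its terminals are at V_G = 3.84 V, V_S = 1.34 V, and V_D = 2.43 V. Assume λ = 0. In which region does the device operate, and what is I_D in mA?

Triode; I_D = 2.96 mA

V_GS = V_G − V_S = 3.84 − 1.34 = 2.5 V; V_DS = V_D − V_S = 2.43 − 1.34 = 1.09 V.
V_ov = V_GS − V_th = 2.5 − 0.66 = 1.84 V.
Since V_DS = 1.09 V < V_ov = 1.84 V, the device is in the triode region.
I_D = k_n [V_ov · V_DS − ½ V_DS²] = 2.1 × [1.84 × 1.09 − 0.5 × 1.09²] = 2.96 mA.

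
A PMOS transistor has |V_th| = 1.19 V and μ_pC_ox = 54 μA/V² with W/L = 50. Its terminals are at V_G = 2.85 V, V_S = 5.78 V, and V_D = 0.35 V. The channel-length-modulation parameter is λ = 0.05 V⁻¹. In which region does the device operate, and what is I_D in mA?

Saturation; I_D = 5.20 mA

V_SG = V_S − V_G = 5.78 − 2.85 = 2.93 V; V_SD = V_S − V_D = 5.78 − 0.35 = 5.43 V.
k_p = μ_pC_ox · (W/L) = 2.7 mA/V².
V_ov = V_SG − |V_th| = 2.93 − 1.19 = 1.74 V.
Since V_SD = 5.43 V ≥ V_ov = 1.74 V, the device is in saturation.
I_D = ½ k_p V_ov² (1 + λ V_SD) = 0.5 × 2.7 × 1.74² × (1 + 0.05 × 5.43) = 5.2 mA.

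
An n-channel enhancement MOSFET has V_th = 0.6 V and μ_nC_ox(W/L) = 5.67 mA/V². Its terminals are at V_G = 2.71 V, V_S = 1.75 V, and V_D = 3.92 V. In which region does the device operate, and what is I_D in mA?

Saturation; I_D = 0.367 mA

V_GS = V_G − V_S = 2.71 − 1.75 = 0.96 V; V_DS = V_D − V_S = 3.92 − 1.75 = 2.17 V.
V_ov = V_GS − V_th = 0.96 − 0.6 = 0.36 V.
Since V_DS = 2.17 V ≥ V_ov = 0.36 V, the device is in saturation.
I_D = ½ k_n V_ov² = 0.5 × 5.67 × 0.36² = 0.367 mA.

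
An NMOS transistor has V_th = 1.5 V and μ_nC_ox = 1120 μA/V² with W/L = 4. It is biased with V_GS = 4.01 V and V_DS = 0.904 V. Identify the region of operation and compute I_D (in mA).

Triode; I_D = 8.33 mA

k_n = μ_nC_ox · (W/L) = 4.48 mA/V².
V_ov = V_GS − V_th = 4.01 − 1.5 = 2.51 V.
Since V_DS = 0.904 V < V_ov = 2.51 V, the device is in the triode region.
I_D = k_n [V_ov · V_DS − ½ V_DS²] = 4.48 × [2.51 × 0.904 − 0.5 × 0.904²] = 8.33 mA.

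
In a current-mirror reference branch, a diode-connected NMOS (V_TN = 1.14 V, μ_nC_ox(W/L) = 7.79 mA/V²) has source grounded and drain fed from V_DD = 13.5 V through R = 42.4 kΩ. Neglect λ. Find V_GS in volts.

V_GS = 1.41 V

With gate tied to drain, V_GS = V_DS ≥ V_GS − V_TN, so the device is in saturation.
KCL at the drain: ½ k_n (V_GS − V_TN)² = (V_DD − V_GS)/R.
Let x = V_GS − 1.14. Then 165 x² + x − 12.36 = 0, giving x = 0.271 V (positive root), so V_GS = 1.41 V.
I_D = (V_DD − V_GS)/R = (13.5 − 1.41) / 42.4 = 0.285 mA.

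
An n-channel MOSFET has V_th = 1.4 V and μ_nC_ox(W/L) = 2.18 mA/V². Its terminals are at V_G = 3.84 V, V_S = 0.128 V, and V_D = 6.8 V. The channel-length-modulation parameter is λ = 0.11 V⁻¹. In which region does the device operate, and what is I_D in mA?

Saturation; I_D = 10.1 mA

V_GS = V_G − V_S = 3.84 − 0.128 = 3.71 V; V_DS = V_D − V_S = 6.8 − 0.128 = 6.67 V.
V_ov = V_GS − V_th = 3.71 − 1.4 = 2.31 V.
Since V_DS = 6.67 V ≥ V_ov = 2.31 V, the device is in saturation.
I_D = ½ k_n V_ov² (1 + λ V_DS) = 0.5 × 2.18 × 2.31² × (1 + 0.11 × 6.67) = 10.1 mA.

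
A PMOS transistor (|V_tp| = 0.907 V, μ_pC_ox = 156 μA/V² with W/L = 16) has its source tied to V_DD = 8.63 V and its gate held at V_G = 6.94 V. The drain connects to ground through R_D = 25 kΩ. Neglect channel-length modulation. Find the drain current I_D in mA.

V_SG = V_DD − V_G = 8.63 − 6.94 = 1.69 V, so V_ov = 1.69 − 0.907 = 0.783 V.
k_p = μ_pC_ox · (W/L) = 2.496 mA/V².
Assume saturation: I_D = ½ k_p V_ov² = 0.5 × 2.496 × 0.783² = 0.765 mA, giving V_SD = V_DD − I_D R_D = 8.63 − 0.765 × 25 = -10.5 V.
But -10.5 V < V_ov = 0.783 V, so the device is actually in triode.
In triode I_D = k_p[V_ov V_SD − ½ V_SD²] and I_D = (V_DD − V_SD)/R_D. Equating: 31.2 V_SD² − 49.86 V_SD + 8.63 = 0, giving V_SD = 0.197 V (the root below V_ov).
I_D = (8.63 − 0.197) / 25 = 0.337 mA.

I_D = 0.337 mA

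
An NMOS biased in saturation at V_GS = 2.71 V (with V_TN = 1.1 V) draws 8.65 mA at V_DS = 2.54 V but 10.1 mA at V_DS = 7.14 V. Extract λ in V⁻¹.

With V_GS fixed, I_D ∝ (1 + λ V_DS) in saturation, so I_D2/I_D1 = (1 + λ V_DS2)/(1 + λ V_DS1).
10.1/8.65 = 1.168 = (1 + 7.14 λ)/(1 + 2.54 λ).
Solving: λ (I_D1 V_DS2 − I_D2 V_DS1) = I_D2 − I_D1, so λ = (10.1 − 8.65) / (8.65 × 7.14 − 10.1 × 2.54) = 1.45 / 36.1 = 0.0402 V⁻¹.

λ = 0.0402 V⁻¹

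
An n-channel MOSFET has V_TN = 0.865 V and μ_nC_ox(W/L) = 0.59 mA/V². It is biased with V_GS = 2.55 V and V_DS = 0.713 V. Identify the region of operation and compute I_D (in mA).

V_ov = V_GS − V_TN = 2.55 − 0.865 = 1.68 V.
Since V_DS = 0.713 V < V_ov = 1.68 V, the device is in the triode region.
I_D = k_n [V_ov · V_DS − ½ V_DS²] = 0.59 × [1.68 × 0.713 − 0.5 × 0.713²] = 0.559 mA.

Triode; I_D = 0.559 mA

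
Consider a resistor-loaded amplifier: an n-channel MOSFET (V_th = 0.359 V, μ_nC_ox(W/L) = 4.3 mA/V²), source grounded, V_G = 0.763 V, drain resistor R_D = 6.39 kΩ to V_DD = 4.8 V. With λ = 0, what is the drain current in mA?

V_GS = V_G = 0.763 V, so V_ov = 0.763 − 0.359 = 0.404 V.
Assume saturation: I_D = ½ k_n V_ov² = 0.5 × 4.3 × 0.404² = 0.351 mA, giving V_DS = V_DD − I_D R_D = 4.8 − 0.351 × 6.39 = 2.56 V.
V_DS = 2.56 V ≥ V_ov = 0.404 V, confirming saturation.

I_D = 0.351 mA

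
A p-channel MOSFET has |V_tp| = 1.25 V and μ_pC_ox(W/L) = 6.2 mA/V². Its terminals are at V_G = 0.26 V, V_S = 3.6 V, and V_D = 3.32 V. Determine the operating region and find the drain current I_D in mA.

V_SG = V_S − V_G = 3.6 − 0.26 = 3.34 V; V_SD = V_S − V_D = 3.6 − 3.32 = 0.28 V.
V_ov = V_SG − |V_tp| = 3.34 − 1.25 = 2.09 V.
Since V_SD = 0.28 V < V_ov = 2.09 V, the device is in the triode region.
I_D = k_p [V_ov · V_SD − ½ V_SD²] = 6.2 × [2.09 × 0.28 − 0.5 × 0.28²] = 3.39 mA.

Triode; I_D = 3.39 mA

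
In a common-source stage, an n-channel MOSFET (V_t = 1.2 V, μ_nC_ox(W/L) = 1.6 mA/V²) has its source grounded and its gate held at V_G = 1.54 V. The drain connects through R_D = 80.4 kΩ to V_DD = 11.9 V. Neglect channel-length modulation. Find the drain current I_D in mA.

V_GS = V_G = 1.54 V, so V_ov = 1.54 − 1.2 = 0.34 V.
Assume saturation: I_D = ½ k_n V_ov² = 0.5 × 1.6 × 0.34² = 0.0925 mA, giving V_DS = V_DD − I_D R_D = 11.9 − 0.0925 × 80.4 = 4.46 V.
V_DS = 4.46 V ≥ V_ov = 0.34 V, confirming saturation.

I_D = 0.0925 mA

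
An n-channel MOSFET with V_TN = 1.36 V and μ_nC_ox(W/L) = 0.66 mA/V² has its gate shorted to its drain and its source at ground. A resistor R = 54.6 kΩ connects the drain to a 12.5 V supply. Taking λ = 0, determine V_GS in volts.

V_GS = 2.12 V

With gate tied to drain, V_GS = V_DS ≥ V_GS − V_TN, so the device is in saturation.
KCL at the drain: ½ k_n (V_GS − V_TN)² = (V_DD − V_GS)/R.
Let x = V_GS − 1.36. Then 18 x² + x − 11.14 = 0, giving x = 0.759 V (positive root), so V_GS = 2.12 V.
I_D = (V_DD − V_GS)/R = (12.5 − 2.12) / 54.6 = 0.19 mA.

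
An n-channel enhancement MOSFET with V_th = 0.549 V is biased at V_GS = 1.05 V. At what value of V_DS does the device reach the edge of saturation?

V_DS,sat = 0.501 V

The boundary between triode and saturation is V_DS = V_GS − V_th = V_ov.
V_ov = 1.05 − 0.549 = 0.501 V.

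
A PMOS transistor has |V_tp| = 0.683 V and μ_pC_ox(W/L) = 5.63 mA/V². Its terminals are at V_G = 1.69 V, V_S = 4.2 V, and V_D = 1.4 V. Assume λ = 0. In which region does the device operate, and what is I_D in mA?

V_SG = V_S − V_G = 4.2 − 1.69 = 2.51 V; V_SD = V_S − V_D = 4.2 − 1.4 = 2.8 V.
V_ov = V_SG − |V_tp| = 2.51 − 0.683 = 1.83 V.
Since V_SD = 2.8 V ≥ V_ov = 1.83 V, the device is in saturation.
I_D = ½ k_p V_ov² = 0.5 × 5.63 × 1.83² = 9.4 mA.

Saturation; I_D = 9.40 mA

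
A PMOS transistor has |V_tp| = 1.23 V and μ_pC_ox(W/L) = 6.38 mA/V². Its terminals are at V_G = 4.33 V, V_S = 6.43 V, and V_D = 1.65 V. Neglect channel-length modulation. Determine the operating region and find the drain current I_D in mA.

Saturation; I_D = 2.41 mA

V_SG = V_S − V_G = 6.43 − 4.33 = 2.1 V; V_SD = V_S − V_D = 6.43 − 1.65 = 4.78 V.
V_ov = V_SG − |V_tp| = 2.1 − 1.23 = 0.87 V.
Since V_SD = 4.78 V ≥ V_ov = 0.87 V, the device is in saturation.
I_D = ½ k_p V_ov² = 0.5 × 6.38 × 0.87² = 2.41 mA.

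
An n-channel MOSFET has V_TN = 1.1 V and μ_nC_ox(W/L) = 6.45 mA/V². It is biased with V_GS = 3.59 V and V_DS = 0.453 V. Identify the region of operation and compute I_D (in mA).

Triode; I_D = 6.61 mA

V_ov = V_GS − V_TN = 3.59 − 1.1 = 2.49 V.
Since V_DS = 0.453 V < V_ov = 2.49 V, the device is in the triode region.
I_D = k_n [V_ov · V_DS − ½ V_DS²] = 6.45 × [2.49 × 0.453 − 0.5 × 0.453²] = 6.61 mA.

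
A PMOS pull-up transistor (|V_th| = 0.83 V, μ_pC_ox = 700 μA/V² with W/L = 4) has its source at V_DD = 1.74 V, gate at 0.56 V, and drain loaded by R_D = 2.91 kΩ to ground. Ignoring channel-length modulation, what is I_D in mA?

V_SG = V_DD − V_G = 1.74 − 0.56 = 1.18 V, so V_ov = 1.18 − 0.83 = 0.35 V.
k_p = μ_pC_ox · (W/L) = 2.8 mA/V².
Assume saturation: I_D = ½ k_p V_ov² = 0.5 × 2.8 × 0.35² = 0.171 mA, giving V_SD = V_DD − I_D R_D = 1.74 − 0.171 × 2.91 = 1.24 V.
V_SD = 1.24 V ≥ V_ov = 0.35 V, confirming saturation.

I_D = 0.171 mA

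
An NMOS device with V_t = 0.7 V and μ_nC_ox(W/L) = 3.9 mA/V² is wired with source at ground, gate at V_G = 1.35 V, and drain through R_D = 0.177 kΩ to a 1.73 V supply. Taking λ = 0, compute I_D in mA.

V_GS = V_G = 1.35 V, so V_ov = 1.35 − 0.7 = 0.65 V.
Assume saturation: I_D = ½ k_n V_ov² = 0.5 × 3.9 × 0.65² = 0.824 mA, giving V_DS = V_DD − I_D R_D = 1.73 − 0.824 × 0.177 = 1.58 V.
V_DS = 1.58 V ≥ V_ov = 0.65 V, confirming saturation.

I_D = 0.824 mA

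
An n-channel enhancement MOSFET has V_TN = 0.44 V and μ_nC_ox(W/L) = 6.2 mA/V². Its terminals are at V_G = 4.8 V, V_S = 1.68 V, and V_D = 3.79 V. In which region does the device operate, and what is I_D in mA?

Triode; I_D = 21.3 mA

V_GS = V_G − V_S = 4.8 − 1.68 = 3.12 V; V_DS = V_D − V_S = 3.79 − 1.68 = 2.11 V.
V_ov = V_GS − V_TN = 3.12 − 0.44 = 2.68 V.
Since V_DS = 2.11 V < V_ov = 2.68 V, the device is in the triode region.
I_D = k_n [V_ov · V_DS − ½ V_DS²] = 6.2 × [2.68 × 2.11 − 0.5 × 2.11²] = 21.3 mA.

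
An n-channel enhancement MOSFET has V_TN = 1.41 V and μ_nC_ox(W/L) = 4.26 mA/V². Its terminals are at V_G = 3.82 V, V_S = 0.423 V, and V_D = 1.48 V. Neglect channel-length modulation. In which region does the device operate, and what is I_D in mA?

Triode; I_D = 6.57 mA

V_GS = V_G − V_S = 3.82 − 0.423 = 3.4 V; V_DS = V_D − V_S = 1.48 − 0.423 = 1.06 V.
V_ov = V_GS − V_TN = 3.4 − 1.41 = 1.99 V.
Since V_DS = 1.06 V < V_ov = 1.99 V, the device is in the triode region.
I_D = k_n [V_ov · V_DS − ½ V_DS²] = 4.26 × [1.99 × 1.06 − 0.5 × 1.06²] = 6.57 mA.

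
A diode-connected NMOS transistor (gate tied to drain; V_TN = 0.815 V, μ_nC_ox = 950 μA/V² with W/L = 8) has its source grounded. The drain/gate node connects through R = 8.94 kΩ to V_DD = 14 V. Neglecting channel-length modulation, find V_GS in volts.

V_GS = 1.42 V

With gate tied to drain, V_GS = V_DS ≥ V_GS − V_TN, so the device is in saturation.
k_n = μ_nC_ox · (W/L) = 7.6 mA/V².
KCL at the drain: ½ k_n (V_GS − V_TN)² = (V_DD − V_GS)/R.
Let x = V_GS − 0.815. Then 34 x² + x − 13.19 = 0, giving x = 0.608 V (positive root), so V_GS = 1.42 V.
I_D = (V_DD − V_GS)/R = (14 − 1.42) / 8.94 = 1.41 mA.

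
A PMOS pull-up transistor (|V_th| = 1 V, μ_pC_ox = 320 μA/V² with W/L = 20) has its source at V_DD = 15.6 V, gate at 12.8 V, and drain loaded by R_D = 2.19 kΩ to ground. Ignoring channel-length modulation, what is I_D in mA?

V_SG = V_DD − V_G = 15.6 − 12.8 = 2.8 V, so V_ov = 2.8 − 1 = 1.8 V.
k_p = μ_pC_ox · (W/L) = 6.4 mA/V².
Assume saturation: I_D = ½ k_p V_ov² = 0.5 × 6.4 × 1.8² = 10.4 mA, giving V_SD = V_DD − I_D R_D = 15.6 − 10.4 × 2.19 = -7.11 V.
But -7.11 V < V_ov = 1.8 V, so the device is actually in triode.
In triode I_D = k_p[V_ov V_SD − ½ V_SD²] and I_D = (V_DD − V_SD)/R_D. Equating: 7.01 V_SD² − 26.23 V_SD + 15.6 = 0, giving V_SD = 0.742 V (the root below V_ov).
I_D = (15.6 − 0.742) / 2.19 = 6.78 mA.

I_D = 6.78 mA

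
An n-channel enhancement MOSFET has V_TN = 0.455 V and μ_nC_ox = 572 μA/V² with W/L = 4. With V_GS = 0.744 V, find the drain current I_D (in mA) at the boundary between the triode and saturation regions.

I_D = 0.0955 mA

At the boundary V_DS = V_ov = V_GS − V_TN = 0.744 − 0.455 = 0.289 V.
k_n = μ_nC_ox · (W/L) = 2.288 mA/V².
I_D = ½ k_n V_ov² = 0.5 × 2.288 × 0.289² = 0.0955 mA.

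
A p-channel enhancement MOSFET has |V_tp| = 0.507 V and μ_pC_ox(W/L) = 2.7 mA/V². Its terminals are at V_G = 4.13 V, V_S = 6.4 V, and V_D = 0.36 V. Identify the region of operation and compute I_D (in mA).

Saturation; I_D = 4.20 mA

V_SG = V_S − V_G = 6.4 − 4.13 = 2.27 V; V_SD = V_S − V_D = 6.4 − 0.36 = 6.04 V.
V_ov = V_SG − |V_tp| = 2.27 − 0.507 = 1.76 V.
Since V_SD = 6.04 V ≥ V_ov = 1.76 V, the device is in saturation.
I_D = ½ k_p V_ov² = 0.5 × 2.7 × 1.76² = 4.2 mA.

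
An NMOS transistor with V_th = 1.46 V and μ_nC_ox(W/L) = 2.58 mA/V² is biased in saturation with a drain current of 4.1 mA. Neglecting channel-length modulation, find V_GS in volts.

In saturation I_D = ½ k_n (V_GS − V_th)², so V_GS − V_th = √(2 I_D / k_n) = √(2 × 4.1 / 2.58) = 1.78 V.
V_GS = 1.46 + 1.78 = 3.24 V.

V_GS = 3.24 V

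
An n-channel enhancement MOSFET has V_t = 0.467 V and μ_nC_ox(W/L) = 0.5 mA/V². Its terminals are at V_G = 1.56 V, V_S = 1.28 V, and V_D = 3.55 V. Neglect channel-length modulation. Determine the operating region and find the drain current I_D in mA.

V_GS = V_G − V_S = 1.56 − 1.28 = 0.28 V; V_DS = V_D − V_S = 3.55 − 1.28 = 2.27 V.
V_GS = 0.28 V < V_t = 0.467 V, so the transistor is in cutoff.

Cutoff; I_D = 0 mA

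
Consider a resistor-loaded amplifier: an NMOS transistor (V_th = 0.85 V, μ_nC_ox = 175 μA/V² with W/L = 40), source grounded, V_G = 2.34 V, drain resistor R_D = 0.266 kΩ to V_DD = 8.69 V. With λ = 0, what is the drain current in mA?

V_GS = V_G = 2.34 V, so V_ov = 2.34 − 0.85 = 1.49 V.
k_n = μ_nC_ox · (W/L) = 7 mA/V².
Assume saturation: I_D = ½ k_n V_ov² = 0.5 × 7 × 1.49² = 7.77 mA, giving V_DS = V_DD − I_D R_D = 8.69 − 7.77 × 0.266 = 6.62 V.
V_DS = 6.62 V ≥ V_ov = 1.49 V, confirming saturation.

I_D = 7.77 mA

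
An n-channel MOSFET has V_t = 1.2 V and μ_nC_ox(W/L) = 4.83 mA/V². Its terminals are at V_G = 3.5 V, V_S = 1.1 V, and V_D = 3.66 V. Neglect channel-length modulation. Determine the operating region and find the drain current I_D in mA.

Saturation; I_D = 3.48 mA

V_GS = V_G − V_S = 3.5 − 1.1 = 2.4 V; V_DS = V_D − V_S = 3.66 − 1.1 = 2.56 V.
V_ov = V_GS − V_t = 2.4 − 1.2 = 1.2 V.
Since V_DS = 2.56 V ≥ V_ov = 1.2 V, the device is in saturation.
I_D = ½ k_n V_ov² = 0.5 × 4.83 × 1.2² = 3.48 mA.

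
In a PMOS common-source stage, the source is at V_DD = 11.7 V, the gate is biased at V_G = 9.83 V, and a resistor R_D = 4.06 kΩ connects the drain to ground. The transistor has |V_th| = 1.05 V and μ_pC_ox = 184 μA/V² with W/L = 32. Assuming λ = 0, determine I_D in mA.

V_SG = V_DD − V_G = 11.7 − 9.83 = 1.87 V, so V_ov = 1.87 − 1.05 = 0.82 V.
k_p = μ_pC_ox · (W/L) = 5.888 mA/V².
Assume saturation: I_D = ½ k_p V_ov² = 0.5 × 5.888 × 0.82² = 1.98 mA, giving V_SD = V_DD − I_D R_D = 11.7 − 1.98 × 4.06 = 3.66 V.
V_SD = 3.66 V ≥ V_ov = 0.82 V, confirming saturation.

I_D = 1.98 mA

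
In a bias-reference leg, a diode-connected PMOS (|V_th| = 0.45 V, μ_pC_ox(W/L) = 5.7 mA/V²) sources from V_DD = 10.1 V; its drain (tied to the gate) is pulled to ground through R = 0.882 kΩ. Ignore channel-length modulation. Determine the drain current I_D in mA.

With gate tied to drain, V_SG = V_SD ≥ V_SG − |V_th|, so the device is in saturation.
KCL at the drain: ½ k_p (V_SG − |V_th|)² = (V_DD − V_SG)/R.
Let x = V_SG − 0.45. Then 2.51 x² + x − 9.65 = 0, giving x = 1.77 V (positive root), so V_SG = 2.22 V.
I_D = (V_DD − V_SG)/R = (10.1 − 2.22) / 0.882 = 8.93 mA.

I_D = 8.93 mA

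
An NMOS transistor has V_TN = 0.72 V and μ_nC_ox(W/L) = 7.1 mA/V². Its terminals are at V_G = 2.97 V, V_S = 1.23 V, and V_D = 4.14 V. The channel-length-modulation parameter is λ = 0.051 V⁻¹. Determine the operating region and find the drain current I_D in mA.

Saturation; I_D = 4.24 mA

V_GS = V_G − V_S = 2.97 − 1.23 = 1.74 V; V_DS = V_D − V_S = 4.14 − 1.23 = 2.91 V.
V_ov = V_GS − V_TN = 1.74 − 0.72 = 1.02 V.
Since V_DS = 2.91 V ≥ V_ov = 1.02 V, the device is in saturation.
I_D = ½ k_n V_ov² (1 + λ V_DS) = 0.5 × 7.1 × 1.02² × (1 + 0.051 × 2.91) = 4.24 mA.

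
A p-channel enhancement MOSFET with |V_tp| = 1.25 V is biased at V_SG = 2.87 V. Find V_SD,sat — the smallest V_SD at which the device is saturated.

V_SD,sat = 1.62 V

The boundary between triode and saturation is V_SD = V_SG − |V_tp| = V_ov.
V_ov = 2.87 − 1.25 = 1.62 V.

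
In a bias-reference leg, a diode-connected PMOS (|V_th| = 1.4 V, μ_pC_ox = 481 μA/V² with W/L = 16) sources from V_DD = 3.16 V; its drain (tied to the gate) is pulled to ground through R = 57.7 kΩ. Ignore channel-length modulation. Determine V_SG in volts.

V_SG = 1.49 V

With gate tied to drain, V_SG = V_SD ≥ V_SG − |V_th|, so the device is in saturation.
k_p = μ_pC_ox · (W/L) = 7.696 mA/V².
KCL at the drain: ½ k_p (V_SG − |V_th|)² = (V_DD − V_SG)/R.
Let x = V_SG − 1.4. Then 222 x² + x − 1.76 = 0, giving x = 0.0868 V (positive root), so V_SG = 1.49 V.
I_D = (V_DD − V_SG)/R = (3.16 − 1.49) / 57.7 = 0.029 mA.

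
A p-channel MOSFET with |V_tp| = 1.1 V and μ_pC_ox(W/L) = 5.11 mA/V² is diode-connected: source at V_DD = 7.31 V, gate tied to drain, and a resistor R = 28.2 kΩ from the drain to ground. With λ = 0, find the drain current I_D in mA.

I_D = 0.210 mA

With gate tied to drain, V_SG = V_SD ≥ V_SG − |V_tp|, so the device is in saturation.
KCL at the drain: ½ k_p (V_SG − |V_tp|)² = (V_DD − V_SG)/R.
Let x = V_SG − 1.1. Then 72.1 x² + x − 6.21 = 0, giving x = 0.287 V (positive root), so V_SG = 1.39 V.
I_D = (V_DD − V_SG)/R = (7.31 − 1.39) / 28.2 = 0.21 mA.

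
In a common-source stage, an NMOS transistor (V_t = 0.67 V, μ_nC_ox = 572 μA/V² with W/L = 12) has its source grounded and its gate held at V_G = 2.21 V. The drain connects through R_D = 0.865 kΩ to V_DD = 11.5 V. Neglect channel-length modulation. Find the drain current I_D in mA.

I_D = 8.14 mA

V_GS = V_G = 2.21 V, so V_ov = 2.21 − 0.67 = 1.54 V.
k_n = μ_nC_ox · (W/L) = 6.864 mA/V².
Assume saturation: I_D = ½ k_n V_ov² = 0.5 × 6.864 × 1.54² = 8.14 mA, giving V_DS = V_DD − I_D R_D = 11.5 − 8.14 × 0.865 = 4.46 V.
V_DS = 4.46 V ≥ V_ov = 1.54 V, confirming saturation.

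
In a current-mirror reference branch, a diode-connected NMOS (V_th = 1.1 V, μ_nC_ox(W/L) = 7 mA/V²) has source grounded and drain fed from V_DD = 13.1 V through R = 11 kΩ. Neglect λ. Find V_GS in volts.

With gate tied to drain, V_GS = V_DS ≥ V_GS − V_th, so the device is in saturation.
KCL at the drain: ½ k_n (V_GS − V_th)² = (V_DD − V_GS)/R.
Let x = V_GS − 1.1. Then 38.5 x² + x − 12 = 0, giving x = 0.545 V (positive root), so V_GS = 1.65 V.
I_D = (V_DD − V_GS)/R = (13.1 − 1.65) / 11 = 1.04 mA.

V_GS = 1.65 V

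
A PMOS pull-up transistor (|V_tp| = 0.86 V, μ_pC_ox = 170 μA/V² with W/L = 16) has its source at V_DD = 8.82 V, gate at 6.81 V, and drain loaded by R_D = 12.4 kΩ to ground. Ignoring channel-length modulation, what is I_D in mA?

I_D = 0.691 mA

V_SG = V_DD − V_G = 8.82 − 6.81 = 2.01 V, so V_ov = 2.01 − 0.86 = 1.15 V.
k_p = μ_pC_ox · (W/L) = 2.72 mA/V².
Assume saturation: I_D = ½ k_p V_ov² = 0.5 × 2.72 × 1.15² = 1.8 mA, giving V_SD = V_DD − I_D R_D = 8.82 − 1.8 × 12.4 = -13.5 V.
But -13.5 V < V_ov = 1.15 V, so the device is actually in triode.
In triode I_D = k_p[V_ov V_SD − ½ V_SD²] and I_D = (V_DD − V_SD)/R_D. Equating: 16.9 V_SD² − 39.79 V_SD + 8.82 = 0, giving V_SD = 0.248 V (the root below V_ov).
I_D = (8.82 − 0.248) / 12.4 = 0.691 mA.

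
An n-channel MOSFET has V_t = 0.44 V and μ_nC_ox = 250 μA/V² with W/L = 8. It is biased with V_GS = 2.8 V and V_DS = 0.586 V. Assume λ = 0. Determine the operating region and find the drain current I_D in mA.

Triode; I_D = 2.42 mA

k_n = μ_nC_ox · (W/L) = 2 mA/V².
V_ov = V_GS − V_t = 2.8 − 0.44 = 2.36 V.
Since V_DS = 0.586 V < V_ov = 2.36 V, the device is in the triode region.
I_D = k_n [V_ov · V_DS − ½ V_DS²] = 2 × [2.36 × 0.586 − 0.5 × 0.586²] = 2.42 mA.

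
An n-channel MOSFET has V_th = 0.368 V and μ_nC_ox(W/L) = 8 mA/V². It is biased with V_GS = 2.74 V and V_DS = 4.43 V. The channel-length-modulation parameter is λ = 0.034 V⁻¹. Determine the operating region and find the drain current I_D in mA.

V_ov = V_GS − V_th = 2.74 − 0.368 = 2.37 V.
Since V_DS = 4.43 V ≥ V_ov = 2.37 V, the device is in saturation.
I_D = ½ k_n V_ov² (1 + λ V_DS) = 0.5 × 8 × 2.37² × (1 + 0.034 × 4.43) = 25.9 mA.

Saturation; I_D = 25.9 mA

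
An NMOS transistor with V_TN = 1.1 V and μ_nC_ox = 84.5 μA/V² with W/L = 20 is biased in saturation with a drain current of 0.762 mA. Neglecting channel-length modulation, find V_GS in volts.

k_n = μ_nC_ox · (W/L) = 1.69 mA/V².
In saturation I_D = ½ k_n (V_GS − V_TN)², so V_GS − V_TN = √(2 I_D / k_n) = √(2 × 0.762 / 1.69) = 0.95 V.
V_GS = 1.1 + 0.95 = 2.05 V.

V_GS = 2.05 V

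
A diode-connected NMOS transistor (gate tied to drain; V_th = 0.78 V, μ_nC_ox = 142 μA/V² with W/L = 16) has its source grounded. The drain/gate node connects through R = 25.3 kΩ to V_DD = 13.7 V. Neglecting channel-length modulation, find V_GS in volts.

With gate tied to drain, V_GS = V_DS ≥ V_GS − V_th, so the device is in saturation.
k_n = μ_nC_ox · (W/L) = 2.272 mA/V².
KCL at the drain: ½ k_n (V_GS − V_th)² = (V_DD − V_GS)/R.
Let x = V_GS − 0.78. Then 28.7 x² + x − 12.92 = 0, giving x = 0.653 V (positive root), so V_GS = 1.43 V.
I_D = (V_DD − V_GS)/R = (13.7 − 1.43) / 25.3 = 0.485 mA.

V_GS = 1.43 V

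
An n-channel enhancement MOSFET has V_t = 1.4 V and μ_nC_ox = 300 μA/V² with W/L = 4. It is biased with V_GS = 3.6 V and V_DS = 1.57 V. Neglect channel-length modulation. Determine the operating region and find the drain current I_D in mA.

Triode; I_D = 2.67 mA

k_n = μ_nC_ox · (W/L) = 1.2 mA/V².
V_ov = V_GS − V_t = 3.6 − 1.4 = 2.2 V.
Since V_DS = 1.57 V < V_ov = 2.2 V, the device is in the triode region.
I_D = k_n [V_ov · V_DS − ½ V_DS²] = 1.2 × [2.2 × 1.57 − 0.5 × 1.57²] = 2.67 mA.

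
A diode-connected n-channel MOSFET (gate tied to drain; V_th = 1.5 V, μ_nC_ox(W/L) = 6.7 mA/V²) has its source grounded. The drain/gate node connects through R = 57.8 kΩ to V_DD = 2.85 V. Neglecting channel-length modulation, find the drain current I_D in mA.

With gate tied to drain, V_GS = V_DS ≥ V_GS − V_th, so the device is in saturation.
KCL at the drain: ½ k_n (V_GS − V_th)² = (V_DD − V_GS)/R.
Let x = V_GS − 1.5. Then 194 x² + x − 1.35 = 0, giving x = 0.081 V (positive root), so V_GS = 1.58 V.
I_D = (V_DD − V_GS)/R = (2.85 − 1.58) / 57.8 = 0.022 mA.

I_D = 0.0220 mA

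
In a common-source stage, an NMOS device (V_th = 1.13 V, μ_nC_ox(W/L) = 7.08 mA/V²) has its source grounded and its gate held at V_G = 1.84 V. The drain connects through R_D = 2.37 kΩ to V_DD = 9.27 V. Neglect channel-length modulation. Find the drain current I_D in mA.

V_GS = V_G = 1.84 V, so V_ov = 1.84 − 1.13 = 0.71 V.
Assume saturation: I_D = ½ k_n V_ov² = 0.5 × 7.08 × 0.71² = 1.78 mA, giving V_DS = V_DD − I_D R_D = 9.27 − 1.78 × 2.37 = 5.04 V.
V_DS = 5.04 V ≥ V_ov = 0.71 V, confirming saturation.

I_D = 1.78 mA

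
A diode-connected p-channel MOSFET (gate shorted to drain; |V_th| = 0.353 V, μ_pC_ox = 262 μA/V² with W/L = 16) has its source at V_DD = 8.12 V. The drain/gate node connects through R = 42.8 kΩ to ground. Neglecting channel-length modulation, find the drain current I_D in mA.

With gate tied to drain, V_SG = V_SD ≥ V_SG − |V_th|, so the device is in saturation.
k_p = μ_pC_ox · (W/L) = 4.192 mA/V².
KCL at the drain: ½ k_p (V_SG − |V_th|)² = (V_DD − V_SG)/R.
Let x = V_SG − 0.353. Then 89.7 x² + x − 7.767 = 0, giving x = 0.289 V (positive root), so V_SG = 0.642 V.
I_D = (V_DD − V_SG)/R = (8.12 − 0.642) / 42.8 = 0.175 mA.

I_D = 0.175 mA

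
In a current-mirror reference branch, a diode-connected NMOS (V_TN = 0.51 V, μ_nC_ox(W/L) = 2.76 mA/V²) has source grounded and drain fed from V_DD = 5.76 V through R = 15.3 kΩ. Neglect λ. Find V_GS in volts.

With gate tied to drain, V_GS = V_DS ≥ V_GS − V_TN, so the device is in saturation.
KCL at the drain: ½ k_n (V_GS − V_TN)² = (V_DD − V_GS)/R.
Let x = V_GS − 0.51. Then 21.1 x² + x − 5.25 = 0, giving x = 0.476 V (positive root), so V_GS = 0.986 V.
I_D = (V_DD − V_GS)/R = (5.76 − 0.986) / 15.3 = 0.312 mA.

V_GS = 0.986 V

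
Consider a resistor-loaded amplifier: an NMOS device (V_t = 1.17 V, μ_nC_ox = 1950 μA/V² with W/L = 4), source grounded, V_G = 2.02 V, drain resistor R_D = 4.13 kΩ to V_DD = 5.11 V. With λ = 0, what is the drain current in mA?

I_D = 1.19 mA

V_GS = V_G = 2.02 V, so V_ov = 2.02 − 1.17 = 0.85 V.
k_n = μ_nC_ox · (W/L) = 7.8 mA/V².
Assume saturation: I_D = ½ k_n V_ov² = 0.5 × 7.8 × 0.85² = 2.82 mA, giving V_DS = V_DD − I_D R_D = 5.11 − 2.82 × 4.13 = -6.53 V.
But -6.53 V < V_ov = 0.85 V, so the device is actually in triode.
In triode I_D = k_n[V_ov V_DS − ½ V_DS²] and I_D = (V_DD − V_DS)/R_D. Equating: 16.1 V_DS² − 28.38 V_DS + 5.11 = 0, giving V_DS = 0.204 V (the root below V_ov).
I_D = (5.11 − 0.204) / 4.13 = 1.19 mA.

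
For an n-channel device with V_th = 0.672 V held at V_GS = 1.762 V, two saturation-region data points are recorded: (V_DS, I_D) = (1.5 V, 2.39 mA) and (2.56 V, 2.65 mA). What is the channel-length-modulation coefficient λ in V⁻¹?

With V_GS fixed, I_D ∝ (1 + λ V_DS) in saturation, so I_D2/I_D1 = (1 + λ V_DS2)/(1 + λ V_DS1).
2.65/2.39 = 1.109 = (1 + 2.56 λ)/(1 + 1.5 λ).
Solving: λ (I_D1 V_DS2 − I_D2 V_DS1) = I_D2 − I_D1, so λ = (2.65 − 2.39) / (2.39 × 2.56 − 2.65 × 1.5) = 0.26 / 2.14 = 0.121 V⁻¹.

λ = 0.121 V⁻¹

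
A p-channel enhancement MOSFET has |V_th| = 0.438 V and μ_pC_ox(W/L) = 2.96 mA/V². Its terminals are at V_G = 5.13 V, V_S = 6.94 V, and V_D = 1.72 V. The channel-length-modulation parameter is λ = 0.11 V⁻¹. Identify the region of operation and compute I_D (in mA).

V_SG = V_S − V_G = 6.94 − 5.13 = 1.81 V; V_SD = V_S − V_D = 6.94 − 1.72 = 5.22 V.
V_ov = V_SG − |V_th| = 1.81 − 0.438 = 1.37 V.
Since V_SD = 5.22 V ≥ V_ov = 1.37 V, the device is in saturation.
I_D = ½ k_p V_ov² (1 + λ V_SD) = 0.5 × 2.96 × 1.37² × (1 + 0.11 × 5.22) = 4.39 mA.

Saturation; I_D = 4.39 mA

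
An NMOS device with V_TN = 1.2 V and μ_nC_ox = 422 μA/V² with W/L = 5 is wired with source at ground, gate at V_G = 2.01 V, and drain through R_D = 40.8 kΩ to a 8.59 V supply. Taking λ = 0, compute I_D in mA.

V_GS = V_G = 2.01 V, so V_ov = 2.01 − 1.2 = 0.81 V.
k_n = μ_nC_ox · (W/L) = 2.11 mA/V².
Assume saturation: I_D = ½ k_n V_ov² = 0.5 × 2.11 × 0.81² = 0.692 mA, giving V_DS = V_DD − I_D R_D = 8.59 − 0.692 × 40.8 = -19.7 V.
But -19.7 V < V_ov = 0.81 V, so the device is actually in triode.
In triode I_D = k_n[V_ov V_DS − ½ V_DS²] and I_D = (V_DD − V_DS)/R_D. Equating: 43 V_DS² − 70.73 V_DS + 8.59 = 0, giving V_DS = 0.132 V (the root below V_ov).
I_D = (8.59 − 0.132) / 40.8 = 0.207 mA.

I_D = 0.207 mA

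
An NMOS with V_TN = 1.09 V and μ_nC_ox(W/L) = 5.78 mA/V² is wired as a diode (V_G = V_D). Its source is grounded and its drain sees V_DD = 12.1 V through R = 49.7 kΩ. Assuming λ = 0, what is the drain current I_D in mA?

With gate tied to drain, V_GS = V_DS ≥ V_GS − V_TN, so the device is in saturation.
KCL at the drain: ½ k_n (V_GS − V_TN)² = (V_DD − V_GS)/R.
Let x = V_GS − 1.09. Then 144 x² + x − 11.01 = 0, giving x = 0.273 V (positive root), so V_GS = 1.36 V.
I_D = (V_DD − V_GS)/R = (12.1 − 1.36) / 49.7 = 0.216 mA.

I_D = 0.216 mA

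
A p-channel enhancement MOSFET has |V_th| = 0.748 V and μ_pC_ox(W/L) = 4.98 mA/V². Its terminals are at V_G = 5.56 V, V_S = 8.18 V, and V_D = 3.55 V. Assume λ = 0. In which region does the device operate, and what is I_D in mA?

Saturation; I_D = 8.73 mA

V_SG = V_S − V_G = 8.18 − 5.56 = 2.62 V; V_SD = V_S − V_D = 8.18 − 3.55 = 4.63 V.
V_ov = V_SG − |V_th| = 2.62 − 0.748 = 1.87 V.
Since V_SD = 4.63 V ≥ V_ov = 1.87 V, the device is in saturation.
I_D = ½ k_p V_ov² = 0.5 × 4.98 × 1.87² = 8.73 mA.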